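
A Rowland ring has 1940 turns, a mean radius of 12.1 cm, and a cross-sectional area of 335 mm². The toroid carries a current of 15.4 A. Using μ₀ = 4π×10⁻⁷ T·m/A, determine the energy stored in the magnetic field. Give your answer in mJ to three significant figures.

L = μ₀N²A/(2πR) = (4π×10⁻⁷)(1940)²(3.350×10^-4)/(2π×0.121) = 2.084×10^-3 H.
U = ½LI² = ½(2.084×10^-3)(15.4)² = 0.2471 J.

U ≈ 247 mJ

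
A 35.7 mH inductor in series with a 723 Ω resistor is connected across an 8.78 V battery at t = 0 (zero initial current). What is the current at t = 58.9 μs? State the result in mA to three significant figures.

I ≈ 8.46 mA

τ = L/R = 3.570×10^-2/723 = 4.938×10^-5 s; final current I_∞ = ε/R = 8.78/723 = 1.214×10^-2 A.
I(t) = I_∞(1 − e^(−t/τ)) with t/τ = 1.193.
I = (1.214×10^-2)(1 − e^(−1.193)) = 8.460×10^-3 A.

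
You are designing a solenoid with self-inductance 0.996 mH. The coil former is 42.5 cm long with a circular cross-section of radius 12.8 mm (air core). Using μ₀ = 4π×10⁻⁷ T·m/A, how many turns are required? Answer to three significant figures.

N ≈ 809 turns

A = πr² = π(1.280×10^-2 m)² = 5.147×10^-4 m².
From L = μ₀N²A/ℓ, N = √(Lℓ / (μ₀A)).
N = √[(9.960×10^-4)(0.425) / ((4π×10⁻⁷)×5.147×10^-4)] = √(6.544×10^5) ≈ 809.0.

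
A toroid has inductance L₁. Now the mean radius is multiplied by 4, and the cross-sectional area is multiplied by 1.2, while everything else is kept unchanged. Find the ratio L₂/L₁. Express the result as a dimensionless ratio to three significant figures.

For a toroid, L ∝ μᵣN²A/R.
L₂/L₁ = (4)^-1 × (1.2) = 0.300.

L₂/L₁ = 0.300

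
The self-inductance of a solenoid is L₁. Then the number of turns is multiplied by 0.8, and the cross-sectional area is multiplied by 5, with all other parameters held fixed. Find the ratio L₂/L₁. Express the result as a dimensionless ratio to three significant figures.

For a solenoid, L ∝ μᵣN²A/ℓ.
L₂/L₁ = (0.8)^2 × (5) = 3.20.

L₂/L₁ = 3.20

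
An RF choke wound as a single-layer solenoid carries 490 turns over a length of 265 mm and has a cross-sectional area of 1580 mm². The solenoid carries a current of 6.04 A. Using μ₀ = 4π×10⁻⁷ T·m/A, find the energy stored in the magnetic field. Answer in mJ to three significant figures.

U ≈ 32.8 mJ

A = 1580 mm² = 1.580×10^-3 m².
L = μ₀N²A/ℓ = (4π×10⁻⁷)(490)²(1.580×10^-3)/(0.265) = 1.799×10^-3 H.
U = ½LI² = ½(1.799×10^-3)(6.04)² = 3.281×10^-2 J.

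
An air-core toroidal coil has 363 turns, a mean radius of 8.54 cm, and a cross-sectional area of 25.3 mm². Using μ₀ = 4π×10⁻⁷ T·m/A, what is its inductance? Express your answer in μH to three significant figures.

L ≈ 7.81 μH

For a thin toroid, L = μ₀N²A/(2πR).
L = (4π×10⁻⁷)(363)²(2.530×10^-5) / (2π×8.540×10^-2 m) = 7.807×10^-6 H.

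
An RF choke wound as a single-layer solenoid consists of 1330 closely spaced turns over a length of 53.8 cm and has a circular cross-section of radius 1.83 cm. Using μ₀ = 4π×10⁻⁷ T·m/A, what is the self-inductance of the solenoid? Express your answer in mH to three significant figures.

L ≈ 4.35 mH

A = πr² = π(1.830×10^-2 m)² = 1.052×10^-3 m².
For a long solenoid, L = μ₀N²A/ℓ.
L = (4π×10⁻⁷)(1330)²(1.052×10^-3)/(0.538 m) = 4.347×10^-3 H.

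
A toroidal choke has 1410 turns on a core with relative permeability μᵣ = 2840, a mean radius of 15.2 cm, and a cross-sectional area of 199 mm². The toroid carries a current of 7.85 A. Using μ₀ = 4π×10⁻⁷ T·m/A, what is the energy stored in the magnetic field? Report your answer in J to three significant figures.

U ≈ 45.6 J

L = μ₀μᵣN²A/(2πR) = (4π×10⁻⁷)(2840)(1410)²(1.990×10^-4)/(2π×0.152) = 1.478 H.
U = ½LI² = ½(1.478)(7.85)² = 45.55 J.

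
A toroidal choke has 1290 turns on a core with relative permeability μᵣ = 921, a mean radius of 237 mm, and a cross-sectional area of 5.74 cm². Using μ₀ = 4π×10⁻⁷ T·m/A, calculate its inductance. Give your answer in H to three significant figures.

L ≈ 0.742 H

For a thin toroid, L = μ₀μᵣN²A/(2πR).
L = (4π×10⁻⁷)(921)(1290)²(5.740×10^-4) / (2π×0.237 m) = 0.7424 H.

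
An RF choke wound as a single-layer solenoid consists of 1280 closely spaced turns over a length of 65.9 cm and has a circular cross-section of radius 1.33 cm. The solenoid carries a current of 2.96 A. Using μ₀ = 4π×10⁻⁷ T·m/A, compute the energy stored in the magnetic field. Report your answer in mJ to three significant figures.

A = πr² = π(1.330×10^-2 m)² = 5.557×10^-4 m².
L = μ₀N²A/ℓ = (4π×10⁻⁷)(1280)²(5.557×10^-4)/(0.659) = 1.736×10^-3 H.
U = ½LI² = ½(1.736×10^-3)(2.96)² = 7.606×10^-3 J.

U ≈ 7.61 mJ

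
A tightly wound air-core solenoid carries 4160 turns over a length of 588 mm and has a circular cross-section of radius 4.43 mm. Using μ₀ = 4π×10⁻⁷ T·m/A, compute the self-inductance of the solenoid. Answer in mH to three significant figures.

L ≈ 2.28 mH

A = πr² = π(4.430×10^-3 m)² = 6.165×10^-5 m².
For a long solenoid, L = μ₀N²A/ℓ.
L = (4π×10⁻⁷)(4160)²(6.165×10^-5)/(0.588 m) = 2.280×10^-3 H.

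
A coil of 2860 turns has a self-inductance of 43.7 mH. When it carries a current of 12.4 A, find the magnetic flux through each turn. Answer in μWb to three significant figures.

Φ_B ≈ 189 μWb

From L = NΦ_B/I, the flux per turn is Φ_B = LI/N.
Φ_B = (4.370×10^-2 H)(12.4 A)/2860 = 1.8947×10^-4 Wb.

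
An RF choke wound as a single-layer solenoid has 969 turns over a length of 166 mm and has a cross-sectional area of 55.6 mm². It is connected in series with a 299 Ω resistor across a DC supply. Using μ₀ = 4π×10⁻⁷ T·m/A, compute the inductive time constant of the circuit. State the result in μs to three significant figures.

A = 55.6 mm² = 5.560×10^-5 m².
L = μ₀N²A/ℓ = (4π×10⁻⁷)(969)²(5.560×10^-5)/(0.166) = 3.952×10^-4 H.
τ = L/R = (3.952×10^-4)/(299) = 1.322×10^-6 s.

τ ≈ 1.32 μs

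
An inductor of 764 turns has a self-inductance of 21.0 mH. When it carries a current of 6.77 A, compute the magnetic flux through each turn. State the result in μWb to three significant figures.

From L = NΦ_B/I, the flux per turn is Φ_B = LI/N.
Φ_B = (2.100×10^-2 H)(6.77 A)/764 = 1.861×10^-4 Wb.

Φ_B ≈ 186 μWb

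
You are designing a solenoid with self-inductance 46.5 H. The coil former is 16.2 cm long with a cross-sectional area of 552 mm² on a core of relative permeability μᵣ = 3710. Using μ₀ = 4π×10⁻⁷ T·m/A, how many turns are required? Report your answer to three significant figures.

A = 552 mm² = 5.520×10^-4 m².
From L = μ₀μᵣN²A/ℓ, N = √(Lℓ / (μ₀μᵣA)).
N = √[(46.5)(0.162) / ((4π×10⁻⁷)(3710)×5.520×10^-4)] = √(2.927×10^6) ≈ 1710.9.

N ≈ 1710 turns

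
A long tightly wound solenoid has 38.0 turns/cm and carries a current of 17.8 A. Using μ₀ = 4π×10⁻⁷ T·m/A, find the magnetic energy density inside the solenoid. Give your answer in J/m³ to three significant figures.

B = μ₀nI = (4π×10⁻⁷)(3.800×10^3)(17.8) = 8.500×10^-2 T.
u = B²/(2μ₀) = (8.500×10^-2)²/(2×4π×10⁻⁷) = 2.8747×10^3 J/m³.

u ≈ 2870 J/m³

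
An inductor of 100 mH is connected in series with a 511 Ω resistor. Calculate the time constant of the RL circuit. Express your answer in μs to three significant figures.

τ ≈ 196 μs

τ = L/R = (0.1 H)/(511 Ω) = 1.957×10^-4 s.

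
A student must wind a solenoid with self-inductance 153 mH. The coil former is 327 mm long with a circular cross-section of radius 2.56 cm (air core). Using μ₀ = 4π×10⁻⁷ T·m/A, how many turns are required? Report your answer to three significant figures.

N ≈ 4400 turns

A = πr² = π(2.560×10^-2 m)² = 2.059×10^-3 m².
From L = μ₀N²A/ℓ, N = √(Lℓ / (μ₀A)).
N = √[(0.153)(0.327) / ((4π×10⁻⁷)×2.059×10^-3)] = √(1.934×10^7) ≈ 4397.4.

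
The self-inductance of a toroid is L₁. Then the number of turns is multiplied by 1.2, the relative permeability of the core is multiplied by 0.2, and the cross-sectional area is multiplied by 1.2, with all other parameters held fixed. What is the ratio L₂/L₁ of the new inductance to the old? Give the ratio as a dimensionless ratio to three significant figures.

For a toroid, L ∝ μᵣN²A/R.
L₂/L₁ = (1.2)^2 × (0.2) × (1.2) = 0.346.

L₂/L₁ = 0.346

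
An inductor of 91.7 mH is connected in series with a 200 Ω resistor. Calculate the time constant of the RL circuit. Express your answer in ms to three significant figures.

τ = L/R = (9.170×10^-2 H)/(200 Ω) = 4.585×10^-4 s.

τ ≈ 0.459 ms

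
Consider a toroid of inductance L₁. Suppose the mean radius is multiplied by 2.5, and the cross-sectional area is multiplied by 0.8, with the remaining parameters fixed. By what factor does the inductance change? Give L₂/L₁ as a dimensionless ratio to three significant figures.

L₂/L₁ = 0.320

For a toroid, L ∝ μᵣN²A/R.
L₂/L₁ = (2.5)^-1 × (0.8) = 0.320.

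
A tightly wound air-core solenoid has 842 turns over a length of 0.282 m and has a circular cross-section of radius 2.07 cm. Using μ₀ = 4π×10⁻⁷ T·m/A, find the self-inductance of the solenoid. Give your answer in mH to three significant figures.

A = πr² = π(2.070×10^-2 m)² = 1.346×10^-3 m².
For a long solenoid, L = μ₀N²A/ℓ.
L = (4π×10⁻⁷)(842)²(1.346×10^-3)/(0.282 m) = 4.253×10^-3 H.

L ≈ 4.25 mH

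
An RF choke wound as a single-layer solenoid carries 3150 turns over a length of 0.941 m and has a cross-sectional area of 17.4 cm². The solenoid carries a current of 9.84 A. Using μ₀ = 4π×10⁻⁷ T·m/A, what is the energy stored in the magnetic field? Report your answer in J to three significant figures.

A = 17.4 cm² = 1.740×10^-3 m².
L = μ₀N²A/ℓ = (4π×10⁻⁷)(3150)²(1.740×10^-3)/(0.941) = 2.306×10^-2 H.
U = ½LI² = ½(2.306×10^-2)(9.84)² = 1.116 J.

U ≈ 1.12 J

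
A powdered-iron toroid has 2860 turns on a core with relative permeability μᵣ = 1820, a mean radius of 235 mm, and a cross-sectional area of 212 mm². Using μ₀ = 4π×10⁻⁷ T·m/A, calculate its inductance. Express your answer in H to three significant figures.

For a thin toroid, L = μ₀μᵣN²A/(2πR).
L = (4π×10⁻⁷)(1820)(2860)²(2.120×10^-4) / (2π×0.235 m) = 2.686 H.

L ≈ 2.69 H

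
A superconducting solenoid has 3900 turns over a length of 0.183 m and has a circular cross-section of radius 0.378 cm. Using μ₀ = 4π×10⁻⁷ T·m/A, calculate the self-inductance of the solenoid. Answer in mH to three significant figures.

L ≈ 4.69 mH

A = πr² = π(3.780×10^-3 m)² = 4.489×10^-5 m².
For a long solenoid, L = μ₀N²A/ℓ.
L = (4π×10⁻⁷)(3900)²(4.489×10^-5)/(0.183 m) = 4.688×10^-3 H.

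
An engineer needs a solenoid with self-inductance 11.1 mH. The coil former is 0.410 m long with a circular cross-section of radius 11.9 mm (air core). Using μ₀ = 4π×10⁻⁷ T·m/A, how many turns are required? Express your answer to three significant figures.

N ≈ 2850 turns

A = πr² = π(1.190×10^-2 m)² = 4.449×10^-4 m².
From L = μ₀N²A/ℓ, N = √(Lℓ / (μ₀A)).
N = √[(1.110×10^-2)(0.41) / ((4π×10⁻⁷)×4.449×10^-4)] = √(8.141×10^6) ≈ 2853.2.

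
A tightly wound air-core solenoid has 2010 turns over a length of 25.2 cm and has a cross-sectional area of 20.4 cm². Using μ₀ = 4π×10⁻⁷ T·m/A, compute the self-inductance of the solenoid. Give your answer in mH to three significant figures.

L ≈ 41.1 mH

A = 20.4 cm² = 2.040×10^-3 m².
For a long solenoid, L = μ₀N²A/ℓ.
L = (4π×10⁻⁷)(2010)²(2.040×10^-3)/(0.252 m) = 4.110×10^-2 H.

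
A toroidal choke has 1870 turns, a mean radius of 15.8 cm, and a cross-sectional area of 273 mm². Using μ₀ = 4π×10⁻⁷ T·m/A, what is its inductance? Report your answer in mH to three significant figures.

L ≈ 1.21 mH

For a thin toroid, L = μ₀N²A/(2πR).
L = (4π×10⁻⁷)(1870)²(2.730×10^-4) / (2π×0.158 m) = 1.208×10^-3 H.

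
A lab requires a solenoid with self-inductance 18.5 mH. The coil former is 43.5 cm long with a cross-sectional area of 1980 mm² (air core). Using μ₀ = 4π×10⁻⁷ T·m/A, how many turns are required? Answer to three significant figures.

N ≈ 1800 turns

A = 1980 mm² = 1.980×10^-3 m².
From L = μ₀N²A/ℓ, N = √(Lℓ / (μ₀A)).
N = √[(1.850×10^-2)(0.435) / ((4π×10⁻⁷)×1.980×10^-3)] = √(3.234×10^6) ≈ 1798.4.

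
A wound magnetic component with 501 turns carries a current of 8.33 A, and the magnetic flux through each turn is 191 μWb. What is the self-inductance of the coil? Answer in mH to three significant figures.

Self-inductance is defined by L = NΦ_B/I (flux linkage over current).
L = (501)(1.910×10^-4 Wb)/(8.33 A) = 1.149×10^-2 H.

L ≈ 11.5 mH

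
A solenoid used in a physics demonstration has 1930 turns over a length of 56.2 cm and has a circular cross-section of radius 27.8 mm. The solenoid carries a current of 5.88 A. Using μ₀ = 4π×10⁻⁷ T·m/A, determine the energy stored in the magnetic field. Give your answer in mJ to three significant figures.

U ≈ 350 mJ

A = πr² = π(2.780×10^-2 m)² = 2.428×10^-3 m².
L = μ₀N²A/ℓ = (4π×10⁻⁷)(1930)²(2.428×10^-3)/(0.562) = 2.022×10^-2 H.
U = ½LI² = ½(2.022×10^-2)(5.88)² = 0.3496 J.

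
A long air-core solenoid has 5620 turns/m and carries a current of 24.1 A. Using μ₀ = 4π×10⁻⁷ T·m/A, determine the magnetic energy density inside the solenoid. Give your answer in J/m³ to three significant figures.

u ≈ 11500 J/m³

B = μ₀nI = (4π×10⁻⁷)(5.620×10^3)(24.1) = 0.1702 T.
u = B²/(2μ₀) = (0.1702)²/(2×4π×10⁻⁷) = 1.153×10^4 J/m³.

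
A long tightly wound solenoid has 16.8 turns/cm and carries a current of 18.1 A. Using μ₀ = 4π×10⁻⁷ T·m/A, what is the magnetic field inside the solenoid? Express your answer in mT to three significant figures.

Inside a long solenoid, B = μ₀nI.
B = (4π×10⁻⁷)(1.680×10^3 m⁻¹)(18.1 A) = 3.821×10^-2 T.

B ≈ 38.2 mT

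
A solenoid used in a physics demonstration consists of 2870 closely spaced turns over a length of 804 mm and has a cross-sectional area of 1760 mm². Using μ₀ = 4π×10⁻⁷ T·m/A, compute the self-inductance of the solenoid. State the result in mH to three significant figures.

L ≈ 22.7 mH

A = 1760 mm² = 1.760×10^-3 m².
For a long solenoid, L = μ₀N²A/ℓ.
L = (4π×10⁻⁷)(2870)²(1.760×10^-3)/(0.804 m) = 2.266×10^-2 H.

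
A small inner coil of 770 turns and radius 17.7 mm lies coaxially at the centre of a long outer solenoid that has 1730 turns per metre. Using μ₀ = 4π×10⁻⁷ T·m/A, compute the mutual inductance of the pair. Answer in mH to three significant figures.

The outer solenoid produces a uniform field B₁ = μ₀n₁I₁ across the inner coil,
so the flux linkage is N₂Φ = N₂B₁A₂ = μ₀n₁N₂A₂·I₁, giving M = μ₀n₁N₂A₂.
A₂ = πr² = π(1.770×10^-2 m)² = 9.842×10^-4 m².
M = (4π×10⁻⁷)(1730)(770)(9.842×10^-4) = 1.648×10^-3 H.

M ≈ 1.65 mH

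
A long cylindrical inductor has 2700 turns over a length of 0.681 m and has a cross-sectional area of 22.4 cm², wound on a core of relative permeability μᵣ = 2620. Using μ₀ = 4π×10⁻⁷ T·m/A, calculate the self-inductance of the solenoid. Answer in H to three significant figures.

L ≈ 78.9 H

A = 22.4 cm² = 2.240×10^-3 m².
For a long solenoid, L = μ₀μᵣN²A/ℓ.
L = (4π×10⁻⁷)(2620)(2700)²(2.240×10^-3)/(0.681 m) = 78.948 H.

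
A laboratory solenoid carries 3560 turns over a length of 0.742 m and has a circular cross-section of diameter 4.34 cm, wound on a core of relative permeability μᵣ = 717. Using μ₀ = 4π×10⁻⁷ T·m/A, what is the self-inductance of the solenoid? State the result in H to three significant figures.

L ≈ 22.8 H

A = π(d/2)² = π(2.170×10^-2 m)² = 1.479×10^-3 m².
For a long solenoid, L = μ₀μᵣN²A/ℓ.
L = (4π×10⁻⁷)(717)(3560)²(1.479×10^-3)/(0.742 m) = 22.77 H.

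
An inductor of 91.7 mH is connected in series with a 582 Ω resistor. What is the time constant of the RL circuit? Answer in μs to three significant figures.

τ ≈ 158 μs

τ = L/R = (9.170×10^-2 H)/(582 Ω) = 1.576×10^-4 s.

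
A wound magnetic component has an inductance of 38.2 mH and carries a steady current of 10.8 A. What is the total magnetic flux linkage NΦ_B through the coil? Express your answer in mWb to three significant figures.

From L = NΦ_B/I, the flux linkage is NΦ_B = LI.
NΦ_B = (3.820×10^-2 H)(10.8 A) = 0.4126 Wb.

NΦ_B ≈ 413 mWb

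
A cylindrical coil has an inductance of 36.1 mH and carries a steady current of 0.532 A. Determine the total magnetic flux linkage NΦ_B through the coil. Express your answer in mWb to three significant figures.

NΦ_B ≈ 19.2 mWb

From L = NΦ_B/I, the flux linkage is NΦ_B = LI.
NΦ_B = (3.610×10^-2 H)(0.532 A) = 1.921×10^-2 Wb.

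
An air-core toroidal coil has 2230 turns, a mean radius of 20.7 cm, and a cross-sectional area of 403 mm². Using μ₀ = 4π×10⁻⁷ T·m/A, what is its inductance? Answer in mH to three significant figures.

For a thin toroid, L = μ₀N²A/(2πR).
L = (4π×10⁻⁷)(2230)²(4.030×10^-4) / (2π×0.207 m) = 1.936×10^-3 H.

L ≈ 1.94 mH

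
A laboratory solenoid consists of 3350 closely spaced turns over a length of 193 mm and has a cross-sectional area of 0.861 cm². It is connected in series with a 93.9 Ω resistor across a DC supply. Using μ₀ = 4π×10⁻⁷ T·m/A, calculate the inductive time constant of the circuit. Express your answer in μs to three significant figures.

A = 0.861 cm² = 8.610×10^-5 m².
L = μ₀N²A/ℓ = (4π×10⁻⁷)(3350)²(8.610×10^-5)/(0.193) = 6.291×10^-3 H.
τ = L/R = (6.291×10^-3)/(93.9) = 6.700×10^-5 s.

τ ≈ 67.0 μs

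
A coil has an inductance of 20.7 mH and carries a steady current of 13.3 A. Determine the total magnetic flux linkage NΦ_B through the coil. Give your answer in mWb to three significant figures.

From L = NΦ_B/I, the flux linkage is NΦ_B = LI.
NΦ_B = (2.070×10^-2 H)(13.3 A) = 0.2753 Wb.

NΦ_B ≈ 275 mWb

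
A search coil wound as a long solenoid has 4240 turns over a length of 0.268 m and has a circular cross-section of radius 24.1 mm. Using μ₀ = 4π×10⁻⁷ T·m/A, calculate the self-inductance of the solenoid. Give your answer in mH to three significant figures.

L ≈ 154 mH

A = πr² = π(2.410×10^-2 m)² = 1.8247×10^-3 m².
For a long solenoid, L = μ₀N²A/ℓ.
L = (4π×10⁻⁷)(4240)²(1.8247×10^-3)/(0.268 m) = 0.1538 H.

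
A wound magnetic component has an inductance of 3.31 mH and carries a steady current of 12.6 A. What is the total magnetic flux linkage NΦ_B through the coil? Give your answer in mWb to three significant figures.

NΦ_B ≈ 41.7 mWb

From L = NΦ_B/I, the flux linkage is NΦ_B = LI.
NΦ_B = (3.310×10^-3 H)(12.6 A) = 4.171×10^-2 Wb.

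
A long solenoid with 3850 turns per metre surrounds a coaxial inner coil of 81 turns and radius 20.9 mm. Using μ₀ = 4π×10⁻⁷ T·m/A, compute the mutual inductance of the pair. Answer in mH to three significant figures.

The outer solenoid produces a uniform field B₁ = μ₀n₁I₁ across the inner coil,
so the flux linkage is N₂Φ = N₂B₁A₂ = μ₀n₁N₂A₂·I₁, giving M = μ₀n₁N₂A₂.
A₂ = πr² = π(2.090×10^-2 m)² = 1.372×10^-3 m².
M = (4π×10⁻⁷)(3850)(81)(1.372×10^-3) = 5.378×10^-4 H.

M ≈ 0.538 mH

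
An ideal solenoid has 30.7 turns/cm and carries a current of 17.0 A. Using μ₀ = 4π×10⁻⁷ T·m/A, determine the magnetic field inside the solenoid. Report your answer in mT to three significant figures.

Inside a long solenoid, B = μ₀nI.
B = (4π×10⁻⁷)(3.070×10^3 m⁻¹)(17.0 A) = 6.558×10^-2 T.

B ≈ 65.6 mT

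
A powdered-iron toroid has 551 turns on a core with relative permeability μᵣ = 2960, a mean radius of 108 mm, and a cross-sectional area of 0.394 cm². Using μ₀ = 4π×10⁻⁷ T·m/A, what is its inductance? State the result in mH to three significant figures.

For a thin toroid, L = μ₀μᵣN²A/(2πR).
L = (4π×10⁻⁷)(2960)(551)²(3.940×10^-5) / (2π×0.108 m) = 6.557×10^-2 H.

L ≈ 65.6 mH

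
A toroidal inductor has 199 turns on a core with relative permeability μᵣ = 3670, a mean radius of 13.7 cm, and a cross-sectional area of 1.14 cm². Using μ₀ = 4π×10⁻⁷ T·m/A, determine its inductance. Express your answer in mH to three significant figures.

L ≈ 24.2 mH

For a thin toroid, L = μ₀μᵣN²A/(2πR).
L = (4π×10⁻⁷)(3670)(199)²(1.140×10^-4) / (2π×0.137 m) = 2.419×10^-2 H.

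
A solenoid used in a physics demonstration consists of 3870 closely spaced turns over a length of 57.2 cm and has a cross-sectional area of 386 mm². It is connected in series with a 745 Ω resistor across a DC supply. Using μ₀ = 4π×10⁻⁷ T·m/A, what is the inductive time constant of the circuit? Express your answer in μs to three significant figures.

A = 386 mm² = 3.860×10^-4 m².
L = μ₀N²A/ℓ = (4π×10⁻⁷)(3870)²(3.860×10^-4)/(0.572) = 1.270×10^-2 H.
τ = L/R = (1.270×10^-2)/(745) = 1.7048×10^-5 s.

τ ≈ 17.0 μs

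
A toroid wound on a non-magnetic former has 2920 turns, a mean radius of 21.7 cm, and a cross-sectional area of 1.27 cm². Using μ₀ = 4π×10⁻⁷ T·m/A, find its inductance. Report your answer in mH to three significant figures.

For a thin toroid, L = μ₀N²A/(2πR).
L = (4π×10⁻⁷)(2920)²(1.270×10^-4) / (2π×0.217 m) = 9.980×10^-4 H.

L ≈ 0.998 mH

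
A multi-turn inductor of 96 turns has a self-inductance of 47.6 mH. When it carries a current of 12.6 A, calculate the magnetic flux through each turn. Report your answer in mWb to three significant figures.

From L = NΦ_B/I, the flux per turn is Φ_B = LI/N.
Φ_B = (4.760×10^-2 H)(12.6 A)/96 = 6.248×10^-3 Wb.

Φ_B ≈ 6.25 mWb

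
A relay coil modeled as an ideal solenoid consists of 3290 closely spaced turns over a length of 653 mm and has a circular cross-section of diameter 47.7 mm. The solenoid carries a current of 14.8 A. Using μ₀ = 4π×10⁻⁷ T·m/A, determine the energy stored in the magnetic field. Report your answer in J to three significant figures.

U ≈ 4.08 J

A = π(d/2)² = π(2.385×10^-2 m)² = 1.787×10^-3 m².
L = μ₀N²A/ℓ = (4π×10⁻⁷)(3290)²(1.787×10^-3)/(0.653) = 3.722×10^-2 H.
U = ½LI² = ½(3.722×10^-2)(14.8)² = 4.077 J.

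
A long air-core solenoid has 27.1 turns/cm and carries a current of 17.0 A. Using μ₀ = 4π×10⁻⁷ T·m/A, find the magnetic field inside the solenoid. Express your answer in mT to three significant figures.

Inside a long solenoid, B = μ₀nI.
B = (4π×10⁻⁷)(2.710×10^3 m⁻¹)(17.0 A) = 5.789×10^-2 T.

B ≈ 57.9 mT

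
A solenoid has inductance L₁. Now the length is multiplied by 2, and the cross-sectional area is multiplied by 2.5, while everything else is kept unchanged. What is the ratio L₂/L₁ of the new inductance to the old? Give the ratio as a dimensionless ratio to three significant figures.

L₂/L₁ = 1.25

For a solenoid, L ∝ μᵣN²A/ℓ.
L₂/L₁ = (2)^-1 × (2.5) = 1.25.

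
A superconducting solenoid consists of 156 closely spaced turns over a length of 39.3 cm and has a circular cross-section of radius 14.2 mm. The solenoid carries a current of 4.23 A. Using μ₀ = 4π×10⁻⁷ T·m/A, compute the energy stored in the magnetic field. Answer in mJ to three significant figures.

A = πr² = π(1.420×10^-2 m)² = 6.3347×10^-4 m².
L = μ₀N²A/ℓ = (4π×10⁻⁷)(156)²(6.3347×10^-4)/(0.393) = 4.929×10^-5 H.
U = ½LI² = ½(4.929×10^-5)(4.23)² = 4.410×10^-4 J.

U ≈ 0.441 mJ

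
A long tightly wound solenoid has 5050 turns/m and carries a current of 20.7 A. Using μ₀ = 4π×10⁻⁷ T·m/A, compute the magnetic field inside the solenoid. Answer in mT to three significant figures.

Inside a long solenoid, B = μ₀nI.
B = (4π×10⁻⁷)(5.050×10^3 m⁻¹)(20.7 A) = 0.1314 T.

B ≈ 131 mT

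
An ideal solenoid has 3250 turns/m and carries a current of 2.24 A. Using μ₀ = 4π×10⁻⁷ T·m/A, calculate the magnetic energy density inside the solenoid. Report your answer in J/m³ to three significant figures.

B = μ₀nI = (4π×10⁻⁷)(3.250×10^3)(2.24) = 9.148×10^-3 T.
u = B²/(2μ₀) = (9.148×10^-3)²/(2×4π×10⁻⁷) = 33.3 J/m³.

u ≈ 33.3 J/m³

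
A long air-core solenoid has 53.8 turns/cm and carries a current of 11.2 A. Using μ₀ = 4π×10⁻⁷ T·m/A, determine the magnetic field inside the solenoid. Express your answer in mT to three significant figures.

Inside a long solenoid, B = μ₀nI.
B = (4π×10⁻⁷)(5.380×10^3 m⁻¹)(11.2 A) = 7.572×10^-2 T.

B ≈ 75.7 mT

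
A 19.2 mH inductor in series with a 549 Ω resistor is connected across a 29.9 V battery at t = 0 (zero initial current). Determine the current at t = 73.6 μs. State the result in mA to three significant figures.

τ = L/R = 1.920×10^-2/549 = 3.497×10^-5 s; final current I_∞ = ε/R = 29.9/549 = 5.446×10^-2 A.
I(t) = I_∞(1 − e^(−t/τ)) with t/τ = 2.105.
I = (5.446×10^-2)(1 − e^(−2.105)) = 4.782×10^-2 A.

I ≈ 47.8 mA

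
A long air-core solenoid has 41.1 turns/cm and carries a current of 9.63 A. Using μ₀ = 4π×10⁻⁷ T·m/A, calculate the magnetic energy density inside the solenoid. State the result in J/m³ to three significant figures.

B = μ₀nI = (4π×10⁻⁷)(4.110×10^3)(9.63) = 4.974×10^-2 T.
u = B²/(2μ₀) = (4.974×10^-2)²/(2×4π×10⁻⁷) = 984.3 J/m³.

u ≈ 984 J/m³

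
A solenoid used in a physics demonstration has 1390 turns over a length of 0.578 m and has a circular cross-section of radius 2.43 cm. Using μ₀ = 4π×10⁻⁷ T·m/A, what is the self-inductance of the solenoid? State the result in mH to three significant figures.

A = πr² = π(2.430×10^-2 m)² = 1.855×10^-3 m².
For a long solenoid, L = μ₀N²A/ℓ.
L = (4π×10⁻⁷)(1390)²(1.855×10^-3)/(0.578 m) = 7.792×10^-3 H.

L ≈ 7.79 mH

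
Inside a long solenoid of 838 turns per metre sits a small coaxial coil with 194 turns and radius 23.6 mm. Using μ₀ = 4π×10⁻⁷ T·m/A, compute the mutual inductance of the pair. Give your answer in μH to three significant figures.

The outer solenoid produces a uniform field B₁ = μ₀n₁I₁ across the inner coil,
so the flux linkage is N₂Φ = N₂B₁A₂ = μ₀n₁N₂A₂·I₁, giving M = μ₀n₁N₂A₂.
A₂ = πr² = π(2.360×10^-2 m)² = 1.750×10^-3 m².
M = (4π×10⁻⁷)(838)(194)(1.750×10^-3) = 3.5746×10^-4 H.

M ≈ 357 μH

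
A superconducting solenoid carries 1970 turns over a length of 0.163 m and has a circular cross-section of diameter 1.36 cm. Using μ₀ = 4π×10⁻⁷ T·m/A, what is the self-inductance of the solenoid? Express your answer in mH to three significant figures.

A = π(d/2)² = π(6.800×10^-3 m)² = 1.453×10^-4 m².
For a long solenoid, L = μ₀N²A/ℓ.
L = (4π×10⁻⁷)(1970)²(1.453×10^-4)/(0.163 m) = 4.346×10^-3 H.

L ≈ 4.35 mH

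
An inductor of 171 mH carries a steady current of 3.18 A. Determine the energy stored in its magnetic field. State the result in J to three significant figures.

U ≈ 0.865 J

Stored magnetic energy: U = ½LI².
U = ½(0.171 H)(3.18 A)² = 0.8646 J.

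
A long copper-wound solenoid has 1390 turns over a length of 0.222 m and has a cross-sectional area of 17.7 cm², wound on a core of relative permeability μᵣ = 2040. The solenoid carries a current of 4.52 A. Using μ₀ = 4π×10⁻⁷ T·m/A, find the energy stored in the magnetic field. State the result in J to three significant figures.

U ≈ 403 J

A = 17.7 cm² = 1.770×10^-3 m².
L = μ₀μᵣN²A/ℓ = (4π×10⁻⁷)(2040)(1390)²(1.770×10^-3)/(0.222) = 39.49 H.
U = ½LI² = ½(39.49)(4.52)² = 403.4 J.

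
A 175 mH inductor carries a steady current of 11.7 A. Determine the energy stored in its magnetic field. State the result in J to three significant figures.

U ≈ 12.0 J

Stored magnetic energy: U = ½LI².
U = ½(0.175 H)(11.7 A)² = 11.98 J.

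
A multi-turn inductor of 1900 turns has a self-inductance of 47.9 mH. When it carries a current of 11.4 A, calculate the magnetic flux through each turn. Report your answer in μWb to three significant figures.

From L = NΦ_B/I, the flux per turn is Φ_B = LI/N.
Φ_B = (4.790×10^-2 H)(11.4 A)/1900 = 2.874×10^-4 Wb.

Φ_B ≈ 287 μWb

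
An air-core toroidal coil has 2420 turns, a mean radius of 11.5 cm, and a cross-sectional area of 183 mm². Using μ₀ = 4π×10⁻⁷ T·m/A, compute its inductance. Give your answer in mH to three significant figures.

For a thin toroid, L = μ₀N²A/(2πR).
L = (4π×10⁻⁷)(2420)²(1.830×10^-4) / (2π×0.115 m) = 1.864×10^-3 H.

L ≈ 1.86 mH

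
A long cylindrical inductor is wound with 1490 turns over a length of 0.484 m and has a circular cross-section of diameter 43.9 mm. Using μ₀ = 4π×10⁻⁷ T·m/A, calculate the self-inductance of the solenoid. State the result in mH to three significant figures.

L ≈ 8.72 mH

A = π(d/2)² = π(2.195×10^-2 m)² = 1.514×10^-3 m².
For a long solenoid, L = μ₀N²A/ℓ.
L = (4π×10⁻⁷)(1490)²(1.514×10^-3)/(0.484 m) = 8.7248×10^-3 H.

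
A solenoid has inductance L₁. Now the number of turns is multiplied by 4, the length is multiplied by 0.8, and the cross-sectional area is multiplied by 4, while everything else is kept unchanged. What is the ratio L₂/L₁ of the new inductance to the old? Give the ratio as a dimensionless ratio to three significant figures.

L₂/L₁ = 80.0

For a solenoid, L ∝ μᵣN²A/ℓ.
L₂/L₁ = (4)^2 × (0.8)^-1 × (4) = 80.0.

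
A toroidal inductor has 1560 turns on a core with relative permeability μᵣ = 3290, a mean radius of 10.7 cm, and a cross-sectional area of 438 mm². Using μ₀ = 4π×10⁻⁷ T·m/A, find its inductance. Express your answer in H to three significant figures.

L ≈ 6.55 H

For a thin toroid, L = μ₀μᵣN²A/(2πR).
L = (4π×10⁻⁷)(3290)(1560)²(4.380×10^-4) / (2π×0.107 m) = 6.5549 H.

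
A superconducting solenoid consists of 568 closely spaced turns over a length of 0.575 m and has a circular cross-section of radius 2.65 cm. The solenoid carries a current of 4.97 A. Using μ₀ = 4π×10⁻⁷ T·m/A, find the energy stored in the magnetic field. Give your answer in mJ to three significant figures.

A = πr² = π(2.650×10^-2 m)² = 2.206×10^-3 m².
L = μ₀N²A/ℓ = (4π×10⁻⁷)(568)²(2.206×10^-3)/(0.575) = 1.556×10^-3 H.
U = ½LI² = ½(1.556×10^-3)(4.97)² = 1.921×10^-2 J.

U ≈ 19.2 mJ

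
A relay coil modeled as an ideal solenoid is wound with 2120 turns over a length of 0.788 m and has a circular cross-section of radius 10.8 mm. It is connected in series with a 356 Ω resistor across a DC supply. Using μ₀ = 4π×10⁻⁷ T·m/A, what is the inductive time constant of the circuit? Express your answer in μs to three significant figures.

A = πr² = π(1.080×10^-2 m)² = 3.664×10^-4 m².
L = μ₀N²A/ℓ = (4π×10⁻⁷)(2120)²(3.664×10^-4)/(0.788) = 2.626×10^-3 H.
τ = L/R = (2.626×10^-3)/(356) = 7.377×10^-6 s.

τ ≈ 7.38 μs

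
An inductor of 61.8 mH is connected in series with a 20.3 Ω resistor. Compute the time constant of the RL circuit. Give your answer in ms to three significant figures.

τ = L/R = (6.180×10^-2 H)/(20.3 Ω) = 3.044×10^-3 s.

τ ≈ 3.04 ms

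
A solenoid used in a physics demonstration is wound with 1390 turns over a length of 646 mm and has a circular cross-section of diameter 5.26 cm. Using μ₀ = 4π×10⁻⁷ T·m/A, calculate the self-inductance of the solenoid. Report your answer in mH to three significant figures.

A = π(d/2)² = π(2.630×10^-2 m)² = 2.173×10^-3 m².
For a long solenoid, L = μ₀N²A/ℓ.
L = (4π×10⁻⁷)(1390)²(2.173×10^-3)/(0.646 m) = 8.167×10^-3 H.

L ≈ 8.17 mH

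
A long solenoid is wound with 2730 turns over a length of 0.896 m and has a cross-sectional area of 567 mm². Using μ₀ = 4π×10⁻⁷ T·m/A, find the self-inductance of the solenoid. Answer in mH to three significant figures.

L ≈ 5.93 mH

A = 567 mm² = 5.670×10^-4 m².
For a long solenoid, L = μ₀N²A/ℓ.
L = (4π×10⁻⁷)(2730)²(5.670×10^-4)/(0.896 m) = 5.927×10^-3 H.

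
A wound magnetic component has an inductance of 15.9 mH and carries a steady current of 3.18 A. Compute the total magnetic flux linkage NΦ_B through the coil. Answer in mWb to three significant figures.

NΦ_B ≈ 50.6 mWb

From L = NΦ_B/I, the flux linkage is NΦ_B = LI.
NΦ_B = (1.590×10^-2 H)(3.18 A) = 5.056×10^-2 Wb.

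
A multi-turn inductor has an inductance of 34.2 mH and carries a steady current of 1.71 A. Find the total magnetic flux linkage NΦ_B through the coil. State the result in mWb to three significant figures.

From L = NΦ_B/I, the flux linkage is NΦ_B = LI.
NΦ_B = (3.420×10^-2 H)(1.71 A) = 5.848×10^-2 Wb.

NΦ_B ≈ 58.5 mWb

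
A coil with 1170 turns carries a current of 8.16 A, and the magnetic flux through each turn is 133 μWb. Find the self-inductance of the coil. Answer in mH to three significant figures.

L ≈ 19.1 mH

Self-inductance is defined by L = NΦ_B/I (flux linkage over current).
L = (1170)(1.330×10^-4 Wb)/(8.16 A) = 1.907×10^-2 H.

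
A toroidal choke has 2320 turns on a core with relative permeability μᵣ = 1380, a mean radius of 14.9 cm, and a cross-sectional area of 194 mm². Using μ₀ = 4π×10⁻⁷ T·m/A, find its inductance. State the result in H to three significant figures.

L ≈ 1.93 H

For a thin toroid, L = μ₀μᵣN²A/(2πR).
L = (4π×10⁻⁷)(1380)(2320)²(1.940×10^-4) / (2π×0.149 m) = 1.934 H.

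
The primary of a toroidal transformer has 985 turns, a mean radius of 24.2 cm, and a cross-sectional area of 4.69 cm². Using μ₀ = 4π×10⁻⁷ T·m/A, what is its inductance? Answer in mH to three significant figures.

For a thin toroid, L = μ₀N²A/(2πR).
L = (4π×10⁻⁷)(985)²(4.690×10^-4) / (2π×0.242 m) = 3.761×10^-4 H.

L ≈ 0.376 mH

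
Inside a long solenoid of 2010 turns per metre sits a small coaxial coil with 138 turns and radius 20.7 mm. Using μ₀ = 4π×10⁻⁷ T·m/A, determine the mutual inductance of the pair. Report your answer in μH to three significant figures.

The outer solenoid produces a uniform field B₁ = μ₀n₁I₁ across the inner coil,
so the flux linkage is N₂Φ = N₂B₁A₂ = μ₀n₁N₂A₂·I₁, giving M = μ₀n₁N₂A₂.
A₂ = πr² = π(2.070×10^-2 m)² = 1.346×10^-3 m².
M = (4π×10⁻⁷)(2010)(138)(1.346×10^-3) = 4.692×10^-4 H.

M ≈ 469 μH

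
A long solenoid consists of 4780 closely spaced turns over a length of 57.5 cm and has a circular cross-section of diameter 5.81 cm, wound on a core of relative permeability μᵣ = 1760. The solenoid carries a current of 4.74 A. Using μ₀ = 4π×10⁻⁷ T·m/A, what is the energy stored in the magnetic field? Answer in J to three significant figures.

A = π(d/2)² = π(2.905×10^-2 m)² = 2.651×10^-3 m².
L = μ₀μᵣN²A/ℓ = (4π×10⁻⁷)(1760)(4780)²(2.651×10^-3)/(0.575) = 233 H.
U = ½LI² = ½(233)(4.74)² = 2.617×10^3 J.

U ≈ 2620 J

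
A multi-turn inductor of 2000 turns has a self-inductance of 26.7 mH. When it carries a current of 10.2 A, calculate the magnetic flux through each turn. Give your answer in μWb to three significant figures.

Φ_B ≈ 136 μWb

From L = NΦ_B/I, the flux per turn is Φ_B = LI/N.
Φ_B = (2.670×10^-2 H)(10.2 A)/2000 = 1.362×10^-4 Wb.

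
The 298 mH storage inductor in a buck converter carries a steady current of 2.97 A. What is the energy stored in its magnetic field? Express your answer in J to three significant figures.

U ≈ 1.31 J

Stored magnetic energy: U = ½LI².
U = ½(0.298 H)(2.97 A)² = 1.314 J.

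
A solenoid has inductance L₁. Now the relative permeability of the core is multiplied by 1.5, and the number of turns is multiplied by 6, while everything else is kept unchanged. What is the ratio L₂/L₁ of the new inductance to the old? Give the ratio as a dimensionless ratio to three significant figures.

For a solenoid, L ∝ μᵣN²A/ℓ.
L₂/L₁ = (1.5) × (6)^2 = 54.0.

L₂/L₁ = 54.0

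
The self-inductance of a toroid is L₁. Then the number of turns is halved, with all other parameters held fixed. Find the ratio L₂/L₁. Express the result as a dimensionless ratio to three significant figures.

For a toroid, L ∝ μᵣN²A/R.
L₂/L₁ = (0.5)^2 = 0.250.

L₂/L₁ = 0.250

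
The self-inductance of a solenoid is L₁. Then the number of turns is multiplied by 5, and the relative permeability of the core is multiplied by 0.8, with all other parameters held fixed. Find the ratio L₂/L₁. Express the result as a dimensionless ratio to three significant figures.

L₂/L₁ = 20.0

For a solenoid, L ∝ μᵣN²A/ℓ.
L₂/L₁ = (5)^2 × (0.8) = 20.0.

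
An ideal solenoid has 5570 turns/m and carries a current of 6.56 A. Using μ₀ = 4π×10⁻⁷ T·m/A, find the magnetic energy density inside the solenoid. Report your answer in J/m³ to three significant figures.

u ≈ 839 J/m³

B = μ₀nI = (4π×10⁻⁷)(5.570×10^3)(6.56) = 4.592×10^-2 T.
u = B²/(2μ₀) = (4.592×10^-2)²/(2×4π×10⁻⁷) = 838.9 J/m³.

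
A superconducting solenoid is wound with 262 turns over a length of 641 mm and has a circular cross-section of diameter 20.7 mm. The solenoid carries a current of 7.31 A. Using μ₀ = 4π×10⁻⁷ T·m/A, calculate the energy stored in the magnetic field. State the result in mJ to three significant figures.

A = π(d/2)² = π(1.035×10^-2 m)² = 3.365×10^-4 m².
L = μ₀N²A/ℓ = (4π×10⁻⁷)(262)²(3.365×10^-4)/(0.641) = 4.529×10^-5 H.
U = ½LI² = ½(4.529×10^-5)(7.31)² = 1.210×10^-3 J.

U ≈ 1.21 mJ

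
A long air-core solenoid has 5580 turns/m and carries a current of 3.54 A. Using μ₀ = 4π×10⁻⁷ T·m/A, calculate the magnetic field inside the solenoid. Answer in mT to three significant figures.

Inside a long solenoid, B = μ₀nI.
B = (4π×10⁻⁷)(5.580×10^3 m⁻¹)(3.54 A) = 2.482×10^-2 T.

B ≈ 24.8 mT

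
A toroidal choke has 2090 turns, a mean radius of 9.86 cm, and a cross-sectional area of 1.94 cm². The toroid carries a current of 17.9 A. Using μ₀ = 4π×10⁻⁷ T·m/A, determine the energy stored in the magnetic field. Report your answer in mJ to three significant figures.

U ≈ 275 mJ

L = μ₀N²A/(2πR) = (4π×10⁻⁷)(2090)²(1.940×10^-4)/(2π×9.860×10^-2) = 1.719×10^-3 H.
U = ½LI² = ½(1.719×10^-3)(17.9)² = 0.2754 J.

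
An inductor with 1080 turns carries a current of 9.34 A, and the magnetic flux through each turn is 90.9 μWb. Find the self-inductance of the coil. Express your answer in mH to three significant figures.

Self-inductance is defined by L = NΦ_B/I (flux linkage over current).
L = (1080)(9.090×10^-5 Wb)/(9.34 A) = 1.051×10^-2 H.

L ≈ 10.5 mH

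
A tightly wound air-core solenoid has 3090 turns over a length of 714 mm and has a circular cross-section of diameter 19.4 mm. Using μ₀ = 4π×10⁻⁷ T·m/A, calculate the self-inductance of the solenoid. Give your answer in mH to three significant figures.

L ≈ 4.97 mH

A = π(d/2)² = π(9.700×10^-3 m)² = 2.956×10^-4 m².
For a long solenoid, L = μ₀N²A/ℓ.
L = (4π×10⁻⁷)(3090)²(2.956×10^-4)/(0.714 m) = 4.967×10^-3 H.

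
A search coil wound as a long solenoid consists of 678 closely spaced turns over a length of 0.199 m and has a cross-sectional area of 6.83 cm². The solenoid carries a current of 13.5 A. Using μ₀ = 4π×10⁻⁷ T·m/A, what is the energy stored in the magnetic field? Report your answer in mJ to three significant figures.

U ≈ 181 mJ

A = 6.83 cm² = 6.830×10^-4 m².
L = μ₀N²A/ℓ = (4π×10⁻⁷)(678)²(6.830×10^-4)/(0.199) = 1.983×10^-3 H.
U = ½LI² = ½(1.983×10^-3)(13.5)² = 0.1807 J.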